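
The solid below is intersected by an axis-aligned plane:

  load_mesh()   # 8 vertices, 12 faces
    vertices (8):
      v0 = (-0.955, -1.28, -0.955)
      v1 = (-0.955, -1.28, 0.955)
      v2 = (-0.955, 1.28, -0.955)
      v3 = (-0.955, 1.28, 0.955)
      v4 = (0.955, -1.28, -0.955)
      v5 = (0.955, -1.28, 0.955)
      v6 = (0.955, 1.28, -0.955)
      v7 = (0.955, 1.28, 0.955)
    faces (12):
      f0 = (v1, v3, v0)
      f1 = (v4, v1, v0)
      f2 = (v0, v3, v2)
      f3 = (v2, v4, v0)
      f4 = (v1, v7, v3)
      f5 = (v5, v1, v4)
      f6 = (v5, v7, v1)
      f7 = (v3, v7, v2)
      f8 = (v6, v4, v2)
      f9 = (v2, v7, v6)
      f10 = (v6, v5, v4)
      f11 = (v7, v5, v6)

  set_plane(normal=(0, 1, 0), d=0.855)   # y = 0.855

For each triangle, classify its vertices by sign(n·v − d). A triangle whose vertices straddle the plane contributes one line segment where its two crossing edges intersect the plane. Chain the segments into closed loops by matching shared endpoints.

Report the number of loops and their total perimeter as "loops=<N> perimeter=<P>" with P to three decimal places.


Straddling triangles (8 of 12):
  (v1,v3,v0) [-+-] → (-0.955, 0.855, 0.955)–(-0.955, 0.855, 0.63791)  len=0.3171
  (v0,v3,v2) [-++] → (-0.955, 0.855, 0.63791)–(-0.955, 0.855, -0.955)  len=1.5929
  (v2,v4,v0) [+--] → (-0.63791, 0.855, -0.955)–(-0.955, 0.855, -0.955)  len=0.3171
  (v1,v7,v3) [-++] → (0.63791, 0.855, 0.955)–(-0.955, 0.855, 0.955)  len=1.5929
  (v5,v7,v1) [-+-] → (0.955, 0.855, 0.955)–(0.63791, 0.855, 0.955)  len=0.3171
  (v6,v4,v2) [+-+] → (0.955, 0.855, -0.955)–(-0.63791, 0.855, -0.955)  len=1.5929
  (v6,v5,v4) [+--] → (0.955, 0.855, -0.63791)–(0.955, 0.855, -0.955)  len=0.3171
  (v7,v5,v6) [+-+] → (0.955, 0.855, 0.955)–(0.955, 0.855, -0.63791)  len=1.5929

Chained into 1 loop(s):
  loop 1: 8 segments, perimeter = 7.6400
Total perimeter = 7.640

loops=1 perimeter=7.640


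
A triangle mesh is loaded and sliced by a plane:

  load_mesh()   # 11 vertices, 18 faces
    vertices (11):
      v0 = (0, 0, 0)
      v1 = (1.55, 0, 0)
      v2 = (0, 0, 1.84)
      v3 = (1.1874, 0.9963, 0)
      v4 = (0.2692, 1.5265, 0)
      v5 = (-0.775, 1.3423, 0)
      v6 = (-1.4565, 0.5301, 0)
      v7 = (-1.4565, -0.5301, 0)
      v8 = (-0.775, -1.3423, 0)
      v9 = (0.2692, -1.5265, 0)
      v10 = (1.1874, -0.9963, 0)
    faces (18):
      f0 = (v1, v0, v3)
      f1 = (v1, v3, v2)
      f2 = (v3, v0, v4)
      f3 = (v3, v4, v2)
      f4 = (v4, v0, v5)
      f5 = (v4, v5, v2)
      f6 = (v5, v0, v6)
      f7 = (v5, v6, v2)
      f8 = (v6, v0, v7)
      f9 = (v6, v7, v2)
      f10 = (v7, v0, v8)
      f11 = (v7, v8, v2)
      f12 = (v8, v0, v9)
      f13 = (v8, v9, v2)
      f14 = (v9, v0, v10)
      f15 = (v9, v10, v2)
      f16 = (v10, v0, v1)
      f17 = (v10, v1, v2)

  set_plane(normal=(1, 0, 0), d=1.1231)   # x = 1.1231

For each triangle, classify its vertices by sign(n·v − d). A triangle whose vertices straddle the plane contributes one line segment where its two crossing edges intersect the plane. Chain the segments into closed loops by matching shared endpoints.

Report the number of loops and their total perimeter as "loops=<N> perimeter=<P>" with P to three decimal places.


Straddling triangles (8 of 18):
  (v1,v0,v3) [+-+] → (1.1231, 0, 0)–(1.1231, 0.942348, 0)  len=0.9423
  (v1,v3,v2) [++-] → (1.1231, 0.942348, 0.0996395)–(1.1231, 0, 0.506772)  len=1.0265
  (v3,v0,v4) [+--] → (1.1231, 0.942348, 0)–(1.1231, 1.03343, 0)  len=0.0911
  (v3,v4,v2) [+--] → (1.1231, 1.03343, 0)–(1.1231, 0.942348, 0.0996395)  len=0.1350
  (v9,v0,v10) [--+] → (1.1231, -0.942348, 0)–(1.1231, -1.03343, 0)  len=0.0911
  (v9,v10,v2) [-+-] → (1.1231, -1.03343, 0)–(1.1231, -0.942348, 0.0996395)  len=0.1350
  (v10,v0,v1) [+-+] → (1.1231, -0.942348, 0)–(1.1231, 0, 0)  len=0.9423
  (v10,v1,v2) [++-] → (1.1231, 0, 0.506772)–(1.1231, -0.942348, 0.0996395)  len=1.0265

Chained into 1 loop(s):
  loop 1: 8 segments, perimeter = 4.3899
Total perimeter = 4.390

loops=1 perimeter=4.390


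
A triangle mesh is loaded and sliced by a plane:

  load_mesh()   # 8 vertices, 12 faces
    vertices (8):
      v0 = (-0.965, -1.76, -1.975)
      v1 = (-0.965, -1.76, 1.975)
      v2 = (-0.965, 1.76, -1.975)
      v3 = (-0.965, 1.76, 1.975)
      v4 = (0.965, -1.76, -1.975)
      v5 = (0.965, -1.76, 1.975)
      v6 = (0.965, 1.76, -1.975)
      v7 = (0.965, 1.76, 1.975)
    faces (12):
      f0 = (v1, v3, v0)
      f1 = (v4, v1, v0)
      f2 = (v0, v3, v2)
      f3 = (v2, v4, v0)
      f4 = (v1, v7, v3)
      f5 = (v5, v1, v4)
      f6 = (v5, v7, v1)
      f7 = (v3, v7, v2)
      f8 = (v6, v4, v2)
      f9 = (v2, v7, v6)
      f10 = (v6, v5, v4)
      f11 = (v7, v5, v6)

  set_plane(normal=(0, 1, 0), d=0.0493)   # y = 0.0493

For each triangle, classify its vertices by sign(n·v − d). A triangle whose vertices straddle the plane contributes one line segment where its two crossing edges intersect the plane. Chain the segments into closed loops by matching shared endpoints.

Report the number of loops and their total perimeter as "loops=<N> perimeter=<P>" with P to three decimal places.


Straddling triangles (8 of 12):
  (v1,v3,v0) [-+-] → (-0.965, 0.0493, 1.975)–(-0.965, 0.0493, 0.0553224)  len=1.9197
  (v0,v3,v2) [-++] → (-0.965, 0.0493, 0.0553224)–(-0.965, 0.0493, -1.975)  len=2.0303
  (v2,v4,v0) [+--] → (-0.027031, 0.0493, -1.975)–(-0.965, 0.0493, -1.975)  len=0.9380
  (v1,v7,v3) [-++] → (0.027031, 0.0493, 1.975)–(-0.965, 0.0493, 1.975)  len=0.9920
  (v5,v7,v1) [-+-] → (0.965, 0.0493, 1.975)–(0.027031, 0.0493, 1.975)  len=0.9380
  (v6,v4,v2) [+-+] → (0.965, 0.0493, -1.975)–(-0.027031, 0.0493, -1.975)  len=0.9920
  (v6,v5,v4) [+--] → (0.965, 0.0493, -0.0553224)–(0.965, 0.0493, -1.975)  len=1.9197
  (v7,v5,v6) [+-+] → (0.965, 0.0493, 1.975)–(0.965, 0.0493, -0.0553224)  len=2.0303

Chained into 1 loop(s):
  loop 1: 8 segments, perimeter = 11.7600
Total perimeter = 11.760

loops=1 perimeter=11.760


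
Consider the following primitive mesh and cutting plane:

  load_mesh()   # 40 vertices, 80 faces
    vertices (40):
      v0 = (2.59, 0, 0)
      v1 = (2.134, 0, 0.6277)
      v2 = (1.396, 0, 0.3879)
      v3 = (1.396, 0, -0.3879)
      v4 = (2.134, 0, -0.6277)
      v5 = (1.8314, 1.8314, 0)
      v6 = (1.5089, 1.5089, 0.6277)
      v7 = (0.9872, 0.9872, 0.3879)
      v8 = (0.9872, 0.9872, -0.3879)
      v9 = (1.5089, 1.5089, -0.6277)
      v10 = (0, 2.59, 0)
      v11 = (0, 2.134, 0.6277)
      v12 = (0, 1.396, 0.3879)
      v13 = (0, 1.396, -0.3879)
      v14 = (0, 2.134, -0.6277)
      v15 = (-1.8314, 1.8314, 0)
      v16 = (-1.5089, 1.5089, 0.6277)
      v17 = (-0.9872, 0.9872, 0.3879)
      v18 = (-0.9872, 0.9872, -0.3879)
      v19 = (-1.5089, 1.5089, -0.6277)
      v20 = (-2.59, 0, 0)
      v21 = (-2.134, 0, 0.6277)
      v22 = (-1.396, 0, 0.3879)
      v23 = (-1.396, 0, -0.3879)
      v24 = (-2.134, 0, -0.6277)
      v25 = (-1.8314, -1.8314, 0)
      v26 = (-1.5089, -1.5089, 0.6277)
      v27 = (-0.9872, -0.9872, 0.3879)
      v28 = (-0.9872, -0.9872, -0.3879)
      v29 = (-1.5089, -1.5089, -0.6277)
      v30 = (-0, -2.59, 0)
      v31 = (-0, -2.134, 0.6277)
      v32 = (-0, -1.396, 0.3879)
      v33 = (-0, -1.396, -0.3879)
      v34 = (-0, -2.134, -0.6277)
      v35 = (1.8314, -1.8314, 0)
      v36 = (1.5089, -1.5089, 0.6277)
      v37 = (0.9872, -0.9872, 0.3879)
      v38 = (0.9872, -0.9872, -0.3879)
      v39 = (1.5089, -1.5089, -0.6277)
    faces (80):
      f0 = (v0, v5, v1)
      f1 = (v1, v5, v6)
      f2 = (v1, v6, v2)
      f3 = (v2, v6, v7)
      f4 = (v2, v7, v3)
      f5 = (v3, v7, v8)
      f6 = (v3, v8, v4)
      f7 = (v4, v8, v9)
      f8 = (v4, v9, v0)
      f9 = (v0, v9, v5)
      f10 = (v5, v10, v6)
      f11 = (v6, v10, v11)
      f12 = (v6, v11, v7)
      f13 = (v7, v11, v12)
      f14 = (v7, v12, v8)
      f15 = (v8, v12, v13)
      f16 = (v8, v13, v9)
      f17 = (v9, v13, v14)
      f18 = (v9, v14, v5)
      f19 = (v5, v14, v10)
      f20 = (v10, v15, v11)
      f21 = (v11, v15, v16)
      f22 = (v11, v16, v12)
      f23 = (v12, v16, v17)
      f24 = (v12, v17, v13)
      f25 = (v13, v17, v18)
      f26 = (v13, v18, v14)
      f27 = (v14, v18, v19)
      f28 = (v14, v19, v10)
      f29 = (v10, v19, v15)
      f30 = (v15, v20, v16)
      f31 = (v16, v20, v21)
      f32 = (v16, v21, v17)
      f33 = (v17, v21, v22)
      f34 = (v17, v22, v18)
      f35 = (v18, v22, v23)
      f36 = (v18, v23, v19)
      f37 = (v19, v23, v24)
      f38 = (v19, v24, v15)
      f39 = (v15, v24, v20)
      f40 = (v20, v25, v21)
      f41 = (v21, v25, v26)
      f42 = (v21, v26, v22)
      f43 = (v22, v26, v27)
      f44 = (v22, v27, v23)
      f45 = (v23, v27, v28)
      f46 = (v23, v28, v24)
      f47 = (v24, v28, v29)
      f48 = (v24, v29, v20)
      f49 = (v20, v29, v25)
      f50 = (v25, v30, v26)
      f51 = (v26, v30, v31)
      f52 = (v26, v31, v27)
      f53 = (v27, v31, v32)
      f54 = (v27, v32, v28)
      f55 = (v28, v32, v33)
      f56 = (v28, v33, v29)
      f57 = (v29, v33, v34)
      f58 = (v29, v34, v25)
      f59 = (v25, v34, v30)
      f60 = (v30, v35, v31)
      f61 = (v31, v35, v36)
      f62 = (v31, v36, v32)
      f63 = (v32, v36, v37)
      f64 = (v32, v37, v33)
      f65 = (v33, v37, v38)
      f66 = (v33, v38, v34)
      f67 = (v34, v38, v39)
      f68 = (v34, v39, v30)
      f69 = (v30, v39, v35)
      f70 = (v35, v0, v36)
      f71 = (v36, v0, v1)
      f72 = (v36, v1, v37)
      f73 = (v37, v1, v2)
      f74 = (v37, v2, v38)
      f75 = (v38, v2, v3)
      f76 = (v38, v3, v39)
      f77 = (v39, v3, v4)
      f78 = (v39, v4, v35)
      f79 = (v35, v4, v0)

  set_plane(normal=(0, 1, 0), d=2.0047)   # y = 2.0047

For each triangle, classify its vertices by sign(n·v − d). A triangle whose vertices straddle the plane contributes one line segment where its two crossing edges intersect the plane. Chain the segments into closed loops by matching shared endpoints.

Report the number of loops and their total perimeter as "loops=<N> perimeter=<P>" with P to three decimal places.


loops=1 perimeter=6.329

Straddling triangles (14 of 80):
  (v5,v10,v6) [-+-] → (1.41302, 2.0047, 0)–(0.816908, 2.0047, 0.339832)  len=0.6862
  (v6,v10,v11) [-++] → (0.816908, 2.0047, 0.339832)–(0.312111, 2.0047, 0.6277)  len=0.5811
  (v6,v11,v7) [-+-] → (0.312111, 2.0047, 0.6277)–(0.111305, 2.0047, 0.600663)  len=0.2026
  (v7,v11,v12) [-+-] → (0.111305, 2.0047, 0.600663)–(0, 2.0047, 0.585686)  len=0.1123
  (v9,v13,v14) [--+] → (0, 2.0047, -0.585686)–(0.312111, 2.0047, -0.6277)  len=0.3149
  (v9,v14,v5) [-+-] → (0.312111, 2.0047, -0.6277)–(0.782551, 2.0047, -0.359486)  len=0.5415
  (v5,v14,v10) [-++] → (0.782551, 2.0047, -0.359486)–(1.41302, 2.0047, 0)  len=0.7258
  (v10,v15,v11) [+-+] → (-1.41302, 2.0047, 0)–(-0.782551, 2.0047, 0.359486)  len=0.7258
  (v11,v15,v16) [+--] → (-0.782551, 2.0047, 0.359486)–(-0.312111, 2.0047, 0.6277)  len=0.5415
  (v11,v16,v12) [+--] → (-0.312111, 2.0047, 0.6277)–(0, 2.0047, 0.585686)  len=0.3149
  (v13,v18,v14) [--+] → (-0.111305, 2.0047, -0.600663)–(0, 2.0047, -0.585686)  len=0.1123
  (v14,v18,v19) [+--] → (-0.111305, 2.0047, -0.600663)–(-0.312111, 2.0047, -0.6277)  len=0.2026
  (v14,v19,v10) [+-+] → (-0.312111, 2.0047, -0.6277)–(-0.816908, 2.0047, -0.339832)  len=0.5811
  (v10,v19,v15) [+--] → (-0.816908, 2.0047, -0.339832)–(-1.41302, 2.0047, 0)  len=0.6862

Chained into 1 loop(s):
  loop 1: 14 segments, perimeter = 6.3288
Total perimeter = 6.329


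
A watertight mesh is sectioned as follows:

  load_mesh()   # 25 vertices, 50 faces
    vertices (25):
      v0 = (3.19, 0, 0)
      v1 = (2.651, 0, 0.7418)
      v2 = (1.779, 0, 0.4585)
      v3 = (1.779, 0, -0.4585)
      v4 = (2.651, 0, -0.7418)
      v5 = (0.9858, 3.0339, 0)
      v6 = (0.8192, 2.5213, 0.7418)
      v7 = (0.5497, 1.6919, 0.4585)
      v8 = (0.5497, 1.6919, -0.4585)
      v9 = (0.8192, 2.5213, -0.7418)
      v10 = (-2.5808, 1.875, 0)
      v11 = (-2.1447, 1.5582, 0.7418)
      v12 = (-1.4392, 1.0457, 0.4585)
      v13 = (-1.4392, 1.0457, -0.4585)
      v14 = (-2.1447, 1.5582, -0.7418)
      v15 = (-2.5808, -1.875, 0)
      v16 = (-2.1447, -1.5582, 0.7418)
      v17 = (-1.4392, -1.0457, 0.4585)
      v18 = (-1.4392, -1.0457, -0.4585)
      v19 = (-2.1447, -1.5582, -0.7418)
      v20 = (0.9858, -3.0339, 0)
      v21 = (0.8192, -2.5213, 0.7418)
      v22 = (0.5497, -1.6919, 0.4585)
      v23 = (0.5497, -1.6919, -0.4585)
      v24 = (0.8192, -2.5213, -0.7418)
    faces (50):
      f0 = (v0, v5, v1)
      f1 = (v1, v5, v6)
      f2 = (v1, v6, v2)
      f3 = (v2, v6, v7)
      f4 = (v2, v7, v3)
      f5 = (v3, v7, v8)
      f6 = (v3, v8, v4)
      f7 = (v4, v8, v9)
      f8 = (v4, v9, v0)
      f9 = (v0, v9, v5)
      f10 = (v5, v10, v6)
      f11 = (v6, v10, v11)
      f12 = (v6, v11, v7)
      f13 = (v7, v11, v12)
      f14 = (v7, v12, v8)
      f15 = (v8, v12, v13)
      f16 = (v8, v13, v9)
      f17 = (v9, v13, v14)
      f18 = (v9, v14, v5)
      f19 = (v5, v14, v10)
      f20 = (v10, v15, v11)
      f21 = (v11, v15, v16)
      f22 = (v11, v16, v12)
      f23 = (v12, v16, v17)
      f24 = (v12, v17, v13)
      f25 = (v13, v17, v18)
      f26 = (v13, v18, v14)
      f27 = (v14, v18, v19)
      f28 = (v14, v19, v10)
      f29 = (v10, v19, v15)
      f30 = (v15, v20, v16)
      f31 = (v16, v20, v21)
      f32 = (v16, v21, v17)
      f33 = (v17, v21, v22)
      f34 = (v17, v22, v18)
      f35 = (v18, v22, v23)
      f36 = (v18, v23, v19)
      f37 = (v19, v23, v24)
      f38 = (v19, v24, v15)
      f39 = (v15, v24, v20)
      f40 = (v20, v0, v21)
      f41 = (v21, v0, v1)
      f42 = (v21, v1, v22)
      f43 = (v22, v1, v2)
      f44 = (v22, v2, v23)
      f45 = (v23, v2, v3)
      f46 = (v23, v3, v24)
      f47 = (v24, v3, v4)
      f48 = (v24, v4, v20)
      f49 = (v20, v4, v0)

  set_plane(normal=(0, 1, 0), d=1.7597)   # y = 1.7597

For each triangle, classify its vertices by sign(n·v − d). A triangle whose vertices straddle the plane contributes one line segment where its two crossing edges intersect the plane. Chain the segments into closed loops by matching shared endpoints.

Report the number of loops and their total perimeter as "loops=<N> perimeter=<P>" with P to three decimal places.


loops=1 perimeter=10.397

Straddling triangles (16 of 50):
  (v0,v5,v1) [-+-] → (1.91154, 1.7597, 0)–(1.68516, 1.7597, 0.311547)  len=0.3851
  (v1,v5,v6) [-++] → (1.68516, 1.7597, 0.311547)–(1.37253, 1.7597, 0.7418)  len=0.5318
  (v1,v6,v2) [-+-] → (1.37253, 1.7597, 0.7418)–(1.10912, 1.7597, 0.656225)  len=0.2770
  (v2,v6,v7) [-+-] → (1.10912, 1.7597, 0.656225)–(0.571731, 1.7597, 0.481659)  len=0.5650
  (v4,v8,v9) [--+] → (0.571731, 1.7597, -0.481659)–(1.37253, 1.7597, -0.7418)  len=0.8420
  (v4,v9,v0) [-+-] → (1.37253, 1.7597, -0.7418)–(1.53534, 1.7597, -0.517727)  len=0.2770
  (v0,v9,v5) [-++] → (1.53534, 1.7597, -0.517727)–(1.91154, 1.7597, 0)  len=0.6400
  (v6,v10,v11) [++-] → (-2.42208, 1.7597, 0.26998)–(-1.52459, 1.7597, 0.7418)  len=1.0140
  (v6,v11,v7) [+--] → (-1.52459, 1.7597, 0.7418)–(0.571731, 1.7597, 0.481659)  len=2.1124
  (v8,v13,v9) [--+] → (-0.346426, 1.7597, -0.595581)–(0.571731, 1.7597, -0.481659)  len=0.9252
  (v9,v13,v14) [+--] → (-0.346426, 1.7597, -0.595581)–(-1.52459, 1.7597, -0.7418)  len=1.1872
  (v9,v14,v5) [+-+] → (-1.52459, 1.7597, -0.7418)–(-1.71724, 1.7597, -0.640511)  len=0.2177
  (v5,v14,v10) [+-+] → (-1.71724, 1.7597, -0.640511)–(-2.42208, 1.7597, -0.26998)  len=0.7963
  (v10,v15,v11) [+--] → (-2.5808, 1.7597, 0)–(-2.42208, 1.7597, 0.26998)  len=0.3132
  (v14,v19,v10) [--+] → (-2.56615, 1.7597, -0.0249125)–(-2.42208, 1.7597, -0.26998)  len=0.2843
  (v10,v19,v15) [+--] → (-2.56615, 1.7597, -0.0249125)–(-2.5808, 1.7597, 0)  len=0.0289

Chained into 1 loop(s):
  loop 1: 16 segments, perimeter = 10.3969
Total perimeter = 10.397


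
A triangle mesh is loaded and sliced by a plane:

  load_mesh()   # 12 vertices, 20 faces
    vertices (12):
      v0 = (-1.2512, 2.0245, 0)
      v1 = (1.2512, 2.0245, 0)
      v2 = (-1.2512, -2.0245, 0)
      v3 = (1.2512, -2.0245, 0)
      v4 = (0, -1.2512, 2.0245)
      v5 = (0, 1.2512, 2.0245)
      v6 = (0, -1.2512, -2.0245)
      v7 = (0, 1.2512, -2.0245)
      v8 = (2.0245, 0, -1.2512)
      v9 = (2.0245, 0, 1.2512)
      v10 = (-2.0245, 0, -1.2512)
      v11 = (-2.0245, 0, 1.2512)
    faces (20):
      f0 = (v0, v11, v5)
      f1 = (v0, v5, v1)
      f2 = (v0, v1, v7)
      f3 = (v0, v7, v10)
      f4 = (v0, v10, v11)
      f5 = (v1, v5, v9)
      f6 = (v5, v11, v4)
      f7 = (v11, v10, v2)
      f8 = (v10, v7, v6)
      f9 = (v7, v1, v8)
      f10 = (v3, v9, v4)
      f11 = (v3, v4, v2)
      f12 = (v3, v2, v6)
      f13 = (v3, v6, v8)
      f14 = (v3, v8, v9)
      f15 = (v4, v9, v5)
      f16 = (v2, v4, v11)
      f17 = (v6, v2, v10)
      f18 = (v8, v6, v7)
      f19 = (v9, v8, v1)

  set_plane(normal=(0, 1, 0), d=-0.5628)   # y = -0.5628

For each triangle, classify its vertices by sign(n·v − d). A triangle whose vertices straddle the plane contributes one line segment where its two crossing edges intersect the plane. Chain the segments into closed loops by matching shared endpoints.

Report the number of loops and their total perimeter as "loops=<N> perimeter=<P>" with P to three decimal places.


loops=1 perimeter=12.318

Straddling triangles (10 of 20):
  (v5,v11,v4) [++-] → (-1.11386, -0.5628, 1.59904)–(0, -0.5628, 2.0245)  len=1.1924
  (v11,v10,v2) [++-] → (-1.80953, -0.5628, -0.903373)–(-1.80953, -0.5628, 0.903373)  len=1.8067
  (v10,v7,v6) [++-] → (0, -0.5628, -2.0245)–(-1.11386, -0.5628, -1.59904)  len=1.1924
  (v3,v9,v4) [-+-] → (1.80953, -0.5628, 0.903373)–(1.11386, -0.5628, 1.59904)  len=0.9838
  (v3,v6,v8) [--+] → (1.11386, -0.5628, -1.59904)–(1.80953, -0.5628, -0.903373)  len=0.9838
  (v3,v8,v9) [-++] → (1.80953, -0.5628, -0.903373)–(1.80953, -0.5628, 0.903373)  len=1.8067
  (v4,v9,v5) [-++] → (1.11386, -0.5628, 1.59904)–(0, -0.5628, 2.0245)  len=1.1924
  (v2,v4,v11) [--+] → (-1.11386, -0.5628, 1.59904)–(-1.80953, -0.5628, 0.903373)  len=0.9838
  (v6,v2,v10) [--+] → (-1.80953, -0.5628, -0.903373)–(-1.11386, -0.5628, -1.59904)  len=0.9838
  (v8,v6,v7) [+-+] → (1.11386, -0.5628, -1.59904)–(0, -0.5628, -2.0245)  len=1.1924

Chained into 1 loop(s):
  loop 1: 10 segments, perimeter = 12.3182
Total perimeter = 12.318


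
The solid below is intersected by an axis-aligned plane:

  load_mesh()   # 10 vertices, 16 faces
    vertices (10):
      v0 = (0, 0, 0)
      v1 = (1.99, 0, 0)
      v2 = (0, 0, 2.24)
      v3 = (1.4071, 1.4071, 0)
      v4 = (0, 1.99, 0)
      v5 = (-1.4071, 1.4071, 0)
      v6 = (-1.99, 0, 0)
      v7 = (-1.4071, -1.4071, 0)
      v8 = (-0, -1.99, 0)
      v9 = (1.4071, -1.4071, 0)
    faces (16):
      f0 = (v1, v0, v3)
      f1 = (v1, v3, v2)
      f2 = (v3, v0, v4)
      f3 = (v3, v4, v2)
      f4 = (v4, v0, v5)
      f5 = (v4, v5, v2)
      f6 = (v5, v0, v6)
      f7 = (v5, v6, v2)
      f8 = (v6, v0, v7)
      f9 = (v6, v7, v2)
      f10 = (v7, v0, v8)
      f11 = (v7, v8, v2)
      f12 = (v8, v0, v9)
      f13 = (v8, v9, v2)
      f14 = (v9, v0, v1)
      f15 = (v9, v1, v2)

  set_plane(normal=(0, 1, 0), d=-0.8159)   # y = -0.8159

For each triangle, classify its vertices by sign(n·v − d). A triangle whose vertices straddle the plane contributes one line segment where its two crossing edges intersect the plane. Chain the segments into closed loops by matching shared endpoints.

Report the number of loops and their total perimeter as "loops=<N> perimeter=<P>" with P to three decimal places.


Straddling triangles (8 of 16):
  (v6,v0,v7) [++-] → (-0.8159, -0.8159, 0)–(-1.65201, -0.8159, 0)  len=0.8361
  (v6,v7,v2) [+-+] → (-1.65201, -0.8159, 0)–(-0.8159, -0.8159, 0.941147)  len=1.2589
  (v7,v0,v8) [-+-] → (-0.8159, -0.8159, 0)–(0, -0.8159, 0)  len=0.8159
  (v7,v8,v2) [--+] → (0, -0.8159, 1.3216)–(-0.8159, -0.8159, 0.941147)  len=0.9002
  (v8,v0,v9) [-+-] → (0, -0.8159, 0)–(0.8159, -0.8159, 0)  len=0.8159
  (v8,v9,v2) [--+] → (0.8159, -0.8159, 0.941147)–(0, -0.8159, 1.3216)  len=0.9002
  (v9,v0,v1) [-++] → (0.8159, -0.8159, 0)–(1.65201, -0.8159, 0)  len=0.8361
  (v9,v1,v2) [-++] → (1.65201, -0.8159, 0)–(0.8159, -0.8159, 0.941147)  len=1.2589

Chained into 1 loop(s):
  loop 1: 8 segments, perimeter = 7.6223
Total perimeter = 7.622

loops=1 perimeter=7.622


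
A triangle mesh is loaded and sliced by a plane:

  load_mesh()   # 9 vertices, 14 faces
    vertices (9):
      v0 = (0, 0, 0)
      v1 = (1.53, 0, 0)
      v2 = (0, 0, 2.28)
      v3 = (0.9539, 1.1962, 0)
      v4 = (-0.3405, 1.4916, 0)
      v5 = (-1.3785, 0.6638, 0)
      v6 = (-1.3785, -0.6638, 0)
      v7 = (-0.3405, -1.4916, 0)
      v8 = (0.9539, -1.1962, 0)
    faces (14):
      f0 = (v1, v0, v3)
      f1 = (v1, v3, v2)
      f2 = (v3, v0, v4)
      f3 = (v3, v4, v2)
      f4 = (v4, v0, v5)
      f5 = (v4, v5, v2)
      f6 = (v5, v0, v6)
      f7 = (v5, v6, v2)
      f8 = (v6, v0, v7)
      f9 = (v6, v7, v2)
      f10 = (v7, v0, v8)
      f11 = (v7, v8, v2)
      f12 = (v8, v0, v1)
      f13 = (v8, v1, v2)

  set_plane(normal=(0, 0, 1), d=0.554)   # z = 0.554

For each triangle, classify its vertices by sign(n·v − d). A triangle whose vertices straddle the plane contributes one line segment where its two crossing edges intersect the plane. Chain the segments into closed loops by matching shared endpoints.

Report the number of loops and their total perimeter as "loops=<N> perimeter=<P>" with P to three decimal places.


loops=1 perimeter=7.035

Straddling triangles (7 of 14):
  (v1,v3,v2) [--+] → (0.722119, 0.905544, 0.554)–(1.15824, 0, 0.554)  len=1.0051
  (v3,v4,v2) [--+] → (-0.257764, 1.12917, 0.554)–(0.722119, 0.905544, 0.554)  len=1.0051
  (v4,v5,v2) [--+] → (-1.04355, 0.502508, 0.554)–(-0.257764, 1.12917, 0.554)  len=1.0051
  (v5,v6,v2) [--+] → (-1.04355, -0.502508, 0.554)–(-1.04355, 0.502508, 0.554)  len=1.0050
  (v6,v7,v2) [--+] → (-0.257764, -1.12917, 0.554)–(-1.04355, -0.502508, 0.554)  len=1.0051
  (v7,v8,v2) [--+] → (0.722119, -0.905544, 0.554)–(-0.257764, -1.12917, 0.554)  len=1.0051
  (v8,v1,v2) [--+] → (1.15824, 0, 0.554)–(0.722119, -0.905544, 0.554)  len=1.0051

Chained into 1 loop(s):
  loop 1: 7 segments, perimeter = 7.0355
Total perimeter = 7.035


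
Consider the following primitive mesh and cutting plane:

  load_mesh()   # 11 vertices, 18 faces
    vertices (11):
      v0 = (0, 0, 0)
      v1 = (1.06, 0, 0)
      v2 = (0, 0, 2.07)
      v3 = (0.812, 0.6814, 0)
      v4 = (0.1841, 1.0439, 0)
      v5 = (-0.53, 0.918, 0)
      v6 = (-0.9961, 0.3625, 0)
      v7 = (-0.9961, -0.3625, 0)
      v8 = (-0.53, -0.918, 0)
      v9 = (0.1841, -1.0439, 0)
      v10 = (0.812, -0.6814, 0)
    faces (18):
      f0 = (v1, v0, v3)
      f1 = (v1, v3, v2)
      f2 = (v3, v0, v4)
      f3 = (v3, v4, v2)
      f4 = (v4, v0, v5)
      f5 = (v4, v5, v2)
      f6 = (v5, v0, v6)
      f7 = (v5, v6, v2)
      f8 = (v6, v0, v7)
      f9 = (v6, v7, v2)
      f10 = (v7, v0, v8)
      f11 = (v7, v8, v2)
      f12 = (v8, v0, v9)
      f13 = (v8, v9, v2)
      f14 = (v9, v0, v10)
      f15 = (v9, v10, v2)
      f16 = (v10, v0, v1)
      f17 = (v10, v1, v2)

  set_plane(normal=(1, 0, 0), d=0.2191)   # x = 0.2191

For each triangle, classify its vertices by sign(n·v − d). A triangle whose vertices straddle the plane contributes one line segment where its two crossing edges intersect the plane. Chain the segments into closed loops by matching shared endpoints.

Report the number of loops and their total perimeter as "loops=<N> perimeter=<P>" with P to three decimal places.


loops=1 perimeter=5.957

Straddling triangles (8 of 18):
  (v1,v0,v3) [+-+] → (0.2191, 0, 0)–(0.2191, 0.183861, 0)  len=0.1839
  (v1,v3,v2) [++-] → (0.2191, 0.183861, 1.51146)–(0.2191, 0, 1.64213)  len=0.2256
  (v3,v0,v4) [+--] → (0.2191, 0.183861, 0)–(0.2191, 1.02369, 0)  len=0.8398
  (v3,v4,v2) [+--] → (0.2191, 1.02369, 0)–(0.2191, 0.183861, 1.51146)  len=1.7291
  (v9,v0,v10) [--+] → (0.2191, -0.183861, 0)–(0.2191, -1.02369, 0)  len=0.8398
  (v9,v10,v2) [-+-] → (0.2191, -1.02369, 0)–(0.2191, -0.183861, 1.51146)  len=1.7291
  (v10,v0,v1) [+-+] → (0.2191, -0.183861, 0)–(0.2191, 0, 0)  len=0.1839
  (v10,v1,v2) [++-] → (0.2191, 0, 1.64213)–(0.2191, -0.183861, 1.51146)  len=0.2256

Chained into 1 loop(s):
  loop 1: 8 segments, perimeter = 5.9567
Total perimeter = 5.957


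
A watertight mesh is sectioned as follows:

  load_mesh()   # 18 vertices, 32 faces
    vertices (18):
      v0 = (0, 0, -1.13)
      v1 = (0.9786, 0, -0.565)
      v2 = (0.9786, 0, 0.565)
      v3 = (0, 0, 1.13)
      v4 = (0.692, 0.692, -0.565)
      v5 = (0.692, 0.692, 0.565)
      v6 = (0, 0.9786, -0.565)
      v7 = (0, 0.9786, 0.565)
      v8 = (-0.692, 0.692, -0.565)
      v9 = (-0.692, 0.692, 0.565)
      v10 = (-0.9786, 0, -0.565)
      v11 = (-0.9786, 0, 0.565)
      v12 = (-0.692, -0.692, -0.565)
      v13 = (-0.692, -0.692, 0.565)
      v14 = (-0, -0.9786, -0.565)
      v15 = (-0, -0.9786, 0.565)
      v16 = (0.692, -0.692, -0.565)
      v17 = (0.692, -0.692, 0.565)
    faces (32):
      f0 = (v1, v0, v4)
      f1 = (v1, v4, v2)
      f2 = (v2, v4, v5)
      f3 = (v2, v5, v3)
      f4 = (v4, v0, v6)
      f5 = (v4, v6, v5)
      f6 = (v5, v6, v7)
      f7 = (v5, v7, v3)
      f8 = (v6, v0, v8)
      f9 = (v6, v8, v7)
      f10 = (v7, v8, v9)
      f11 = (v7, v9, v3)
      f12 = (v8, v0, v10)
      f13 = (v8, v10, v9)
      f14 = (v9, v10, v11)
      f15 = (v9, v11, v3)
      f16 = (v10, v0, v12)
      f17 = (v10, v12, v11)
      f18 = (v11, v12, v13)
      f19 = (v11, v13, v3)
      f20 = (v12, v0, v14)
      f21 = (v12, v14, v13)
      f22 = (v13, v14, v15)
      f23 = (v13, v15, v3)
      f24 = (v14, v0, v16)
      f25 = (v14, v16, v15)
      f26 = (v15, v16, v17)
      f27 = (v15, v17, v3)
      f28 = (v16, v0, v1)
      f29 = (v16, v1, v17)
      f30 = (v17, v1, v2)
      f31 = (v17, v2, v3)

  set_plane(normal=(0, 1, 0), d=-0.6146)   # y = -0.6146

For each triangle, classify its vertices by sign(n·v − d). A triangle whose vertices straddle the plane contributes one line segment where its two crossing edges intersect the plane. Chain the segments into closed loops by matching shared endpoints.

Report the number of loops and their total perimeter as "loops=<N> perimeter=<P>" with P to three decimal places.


Straddling triangles (12 of 32):
  (v10,v0,v12) [++-] → (-0.6146, -0.6146, -0.628195)–(-0.724056, -0.6146, -0.565)  len=0.1264
  (v10,v12,v11) [+-+] → (-0.724056, -0.6146, -0.565)–(-0.724056, -0.6146, -0.43861)  len=0.1264
  (v11,v12,v13) [+--] → (-0.724056, -0.6146, -0.43861)–(-0.724056, -0.6146, 0.565)  len=1.0036
  (v11,v13,v3) [+-+] → (-0.724056, -0.6146, 0.565)–(-0.6146, -0.6146, 0.628195)  len=0.1264
  (v12,v0,v14) [-+-] → (-0.6146, -0.6146, -0.628195)–(0, -0.6146, -0.775157)  len=0.6319
  (v13,v15,v3) [--+] → (0, -0.6146, 0.775157)–(-0.6146, -0.6146, 0.628195)  len=0.6319
  (v14,v0,v16) [-+-] → (0, -0.6146, -0.775157)–(0.6146, -0.6146, -0.628195)  len=0.6319
  (v15,v17,v3) [--+] → (0.6146, -0.6146, 0.628195)–(0, -0.6146, 0.775157)  len=0.6319
  (v16,v0,v1) [-++] → (0.6146, -0.6146, -0.628195)–(0.724056, -0.6146, -0.565)  len=0.1264
  (v16,v1,v17) [-+-] → (0.724056, -0.6146, -0.565)–(0.724056, -0.6146, 0.43861)  len=1.0036
  (v17,v1,v2) [-++] → (0.724056, -0.6146, 0.43861)–(0.724056, -0.6146, 0.565)  len=0.1264
  (v17,v2,v3) [-++] → (0.724056, -0.6146, 0.565)–(0.6146, -0.6146, 0.628195)  len=0.1264

Chained into 1 loop(s):
  loop 1: 12 segments, perimeter = 5.2933
Total perimeter = 5.293

loops=1 perimeter=5.293


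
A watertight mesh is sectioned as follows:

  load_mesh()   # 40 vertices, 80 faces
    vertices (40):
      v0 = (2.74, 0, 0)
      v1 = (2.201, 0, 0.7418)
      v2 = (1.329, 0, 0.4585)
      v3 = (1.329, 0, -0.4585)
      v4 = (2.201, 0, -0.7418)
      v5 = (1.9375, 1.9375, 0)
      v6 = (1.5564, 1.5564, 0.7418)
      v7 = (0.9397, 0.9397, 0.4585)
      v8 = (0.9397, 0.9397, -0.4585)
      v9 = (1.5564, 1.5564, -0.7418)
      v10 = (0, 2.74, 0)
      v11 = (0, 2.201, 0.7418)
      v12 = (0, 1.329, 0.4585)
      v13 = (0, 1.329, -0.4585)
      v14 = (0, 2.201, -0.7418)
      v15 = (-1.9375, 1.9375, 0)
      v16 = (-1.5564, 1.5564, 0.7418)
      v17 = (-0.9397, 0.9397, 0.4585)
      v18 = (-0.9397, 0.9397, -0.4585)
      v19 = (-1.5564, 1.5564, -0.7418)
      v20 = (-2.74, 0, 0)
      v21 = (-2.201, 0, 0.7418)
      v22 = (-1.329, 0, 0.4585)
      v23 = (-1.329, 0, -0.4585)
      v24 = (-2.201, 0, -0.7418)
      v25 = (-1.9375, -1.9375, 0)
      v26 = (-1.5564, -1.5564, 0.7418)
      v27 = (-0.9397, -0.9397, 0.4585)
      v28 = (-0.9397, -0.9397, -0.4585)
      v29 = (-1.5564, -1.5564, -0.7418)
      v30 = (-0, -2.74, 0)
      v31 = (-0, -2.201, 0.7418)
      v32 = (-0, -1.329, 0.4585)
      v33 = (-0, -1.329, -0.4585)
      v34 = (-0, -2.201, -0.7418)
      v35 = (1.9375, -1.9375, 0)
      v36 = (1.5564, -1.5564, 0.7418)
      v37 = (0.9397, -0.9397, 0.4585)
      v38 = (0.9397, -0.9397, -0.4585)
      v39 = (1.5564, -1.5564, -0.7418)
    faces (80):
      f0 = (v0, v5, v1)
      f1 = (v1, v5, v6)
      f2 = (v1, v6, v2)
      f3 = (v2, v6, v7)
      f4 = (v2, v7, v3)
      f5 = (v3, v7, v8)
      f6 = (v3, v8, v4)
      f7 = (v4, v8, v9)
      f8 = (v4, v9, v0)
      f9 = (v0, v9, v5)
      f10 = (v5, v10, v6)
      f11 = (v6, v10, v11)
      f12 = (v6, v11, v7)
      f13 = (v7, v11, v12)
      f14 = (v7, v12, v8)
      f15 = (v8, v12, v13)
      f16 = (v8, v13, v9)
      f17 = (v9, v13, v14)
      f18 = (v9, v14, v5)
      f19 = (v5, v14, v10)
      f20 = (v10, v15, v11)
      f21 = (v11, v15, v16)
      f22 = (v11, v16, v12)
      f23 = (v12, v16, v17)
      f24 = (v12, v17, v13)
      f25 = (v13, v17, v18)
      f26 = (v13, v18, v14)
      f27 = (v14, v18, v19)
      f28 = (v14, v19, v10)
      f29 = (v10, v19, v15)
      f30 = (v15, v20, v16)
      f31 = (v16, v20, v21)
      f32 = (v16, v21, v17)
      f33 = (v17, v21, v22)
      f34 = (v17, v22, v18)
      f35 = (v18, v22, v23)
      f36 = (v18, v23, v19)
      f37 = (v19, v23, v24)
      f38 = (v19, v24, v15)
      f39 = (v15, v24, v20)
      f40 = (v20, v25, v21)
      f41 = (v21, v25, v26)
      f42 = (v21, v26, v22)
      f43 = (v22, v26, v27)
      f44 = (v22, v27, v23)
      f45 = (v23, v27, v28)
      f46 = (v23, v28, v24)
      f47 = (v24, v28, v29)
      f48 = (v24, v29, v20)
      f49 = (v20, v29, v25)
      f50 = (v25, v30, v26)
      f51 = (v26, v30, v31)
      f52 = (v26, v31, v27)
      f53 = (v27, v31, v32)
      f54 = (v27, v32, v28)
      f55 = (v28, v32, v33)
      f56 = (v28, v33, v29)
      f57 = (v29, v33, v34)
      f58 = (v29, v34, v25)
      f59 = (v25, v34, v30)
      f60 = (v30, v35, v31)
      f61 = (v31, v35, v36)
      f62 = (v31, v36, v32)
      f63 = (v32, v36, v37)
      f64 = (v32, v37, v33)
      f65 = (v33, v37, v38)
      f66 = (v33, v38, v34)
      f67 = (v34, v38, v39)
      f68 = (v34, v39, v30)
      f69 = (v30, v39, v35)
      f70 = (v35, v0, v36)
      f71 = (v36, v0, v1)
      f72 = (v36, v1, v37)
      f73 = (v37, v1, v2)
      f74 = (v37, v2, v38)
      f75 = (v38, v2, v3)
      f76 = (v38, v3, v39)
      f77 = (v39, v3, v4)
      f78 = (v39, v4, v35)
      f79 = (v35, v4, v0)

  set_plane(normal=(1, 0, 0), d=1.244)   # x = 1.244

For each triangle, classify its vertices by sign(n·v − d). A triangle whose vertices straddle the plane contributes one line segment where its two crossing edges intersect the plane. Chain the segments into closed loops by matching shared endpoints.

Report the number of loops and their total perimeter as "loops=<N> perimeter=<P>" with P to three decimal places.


loops=2 perimeter=11.552

Straddling triangles (24 of 80):
  (v2,v6,v7) [++-] → (1.244, 1.244, 0.59829)–(1.244, 0.205175, 0.4585)  len=1.0482
  (v2,v7,v3) [+-+] → (1.244, 0.205175, 0.4585)–(1.244, 0.205175, -0.258282)  len=0.7168
  (v3,v7,v8) [+--] → (1.244, 0.205175, -0.258282)–(1.244, 0.205175, -0.4585)  len=0.2002
  (v3,v8,v4) [+-+] → (1.244, 0.205175, -0.4585)–(1.244, 0.712989, -0.526849)  len=0.5124
  (v4,v8,v9) [+-+] → (1.244, 0.712989, -0.526849)–(1.244, 1.244, -0.59829)  len=0.5358
  (v5,v10,v6) [+-+] → (1.244, 2.22474, 0)–(1.244, 1.79397, 0.592906)  len=0.7329
  (v6,v10,v11) [+--] → (1.244, 1.79397, 0.592906)–(1.244, 1.68578, 0.7418)  len=0.1840
  (v6,v11,v7) [+--] → (1.244, 1.68578, 0.7418)–(1.244, 1.244, 0.59829)  len=0.4645
  (v8,v13,v9) [--+] → (1.244, 1.51076, -0.684936)–(1.244, 1.244, -0.59829)  len=0.2805
  (v9,v13,v14) [+--] → (1.244, 1.51076, -0.684936)–(1.244, 1.68578, -0.7418)  len=0.1840
  (v9,v14,v5) [+-+] → (1.244, 1.68578, -0.7418)–(1.244, 2.03182, -0.265517)  len=0.5887
  (v5,v14,v10) [+--] → (1.244, 2.03182, -0.265517)–(1.244, 2.22474, 0)  len=0.3282
  (v30,v35,v31) [-+-] → (1.244, -2.22474, 0)–(1.244, -2.03182, 0.265517)  len=0.3282
  (v31,v35,v36) [-++] → (1.244, -2.03182, 0.265517)–(1.244, -1.68578, 0.7418)  len=0.5887
  (v31,v36,v32) [-+-] → (1.244, -1.68578, 0.7418)–(1.244, -1.51076, 0.684936)  len=0.1840
  (v32,v36,v37) [-+-] → (1.244, -1.51076, 0.684936)–(1.244, -1.244, 0.59829)  len=0.2805
  (v34,v38,v39) [--+] → (1.244, -1.244, -0.59829)–(1.244, -1.68578, -0.7418)  len=0.4645
  (v34,v39,v30) [-+-] → (1.244, -1.68578, -0.7418)–(1.244, -1.79397, -0.592906)  len=0.1840
  (v30,v39,v35) [-++] → (1.244, -1.79397, -0.592906)–(1.244, -2.22474, 0)  len=0.7329
  (v36,v1,v37) [++-] → (1.244, -0.712989, 0.526849)–(1.244, -1.244, 0.59829)  len=0.5358
  (v37,v1,v2) [-++] → (1.244, -0.712989, 0.526849)–(1.244, -0.205175, 0.4585)  len=0.5124
  (v37,v2,v38) [-+-] → (1.244, -0.205175, 0.4585)–(1.244, -0.205175, 0.258282)  len=0.2002
  (v38,v2,v3) [-++] → (1.244, -0.205175, 0.258282)–(1.244, -0.205175, -0.4585)  len=0.7168
  (v38,v3,v39) [-++] → (1.244, -0.205175, -0.4585)–(1.244, -1.244, -0.59829)  len=1.0482

Chained into 2 loop(s):
  loop 1: 12 segments, perimeter = 5.7762
  loop 2: 12 segments, perimeter = 5.7762
Total perimeter = 11.552


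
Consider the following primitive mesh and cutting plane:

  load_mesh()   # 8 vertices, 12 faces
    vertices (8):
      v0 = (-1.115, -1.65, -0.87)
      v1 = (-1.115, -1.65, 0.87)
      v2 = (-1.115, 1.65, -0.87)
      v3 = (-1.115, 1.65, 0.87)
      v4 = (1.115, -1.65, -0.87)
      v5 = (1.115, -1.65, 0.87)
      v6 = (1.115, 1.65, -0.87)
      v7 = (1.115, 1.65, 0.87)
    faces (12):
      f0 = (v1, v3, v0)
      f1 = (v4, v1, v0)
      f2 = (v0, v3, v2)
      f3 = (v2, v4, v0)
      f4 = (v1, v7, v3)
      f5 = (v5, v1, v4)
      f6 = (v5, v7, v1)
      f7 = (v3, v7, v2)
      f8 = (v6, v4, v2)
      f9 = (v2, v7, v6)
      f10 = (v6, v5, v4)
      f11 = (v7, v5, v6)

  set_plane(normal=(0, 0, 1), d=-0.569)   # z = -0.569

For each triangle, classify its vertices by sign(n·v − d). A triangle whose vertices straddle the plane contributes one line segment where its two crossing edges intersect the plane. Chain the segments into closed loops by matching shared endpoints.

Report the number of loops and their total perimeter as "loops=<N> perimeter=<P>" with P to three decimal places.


loops=1 perimeter=11.060

Straddling triangles (8 of 12):
  (v1,v3,v0) [++-] → (-1.115, -1.07914, -0.569)–(-1.115, -1.65, -0.569)  len=0.5709
  (v4,v1,v0) [-+-] → (0.729236, -1.65, -0.569)–(-1.115, -1.65, -0.569)  len=1.8442
  (v0,v3,v2) [-+-] → (-1.115, -1.07914, -0.569)–(-1.115, 1.65, -0.569)  len=2.7291
  (v5,v1,v4) [++-] → (0.729236, -1.65, -0.569)–(1.115, -1.65, -0.569)  len=0.3858
  (v3,v7,v2) [++-] → (-0.729236, 1.65, -0.569)–(-1.115, 1.65, -0.569)  len=0.3858
  (v2,v7,v6) [-+-] → (-0.729236, 1.65, -0.569)–(1.115, 1.65, -0.569)  len=1.8442
  (v6,v5,v4) [-+-] → (1.115, 1.07914, -0.569)–(1.115, -1.65, -0.569)  len=2.7291
  (v7,v5,v6) [++-] → (1.115, 1.07914, -0.569)–(1.115, 1.65, -0.569)  len=0.5709

Chained into 1 loop(s):
  loop 1: 8 segments, perimeter = 11.0600
Total perimeter = 11.060


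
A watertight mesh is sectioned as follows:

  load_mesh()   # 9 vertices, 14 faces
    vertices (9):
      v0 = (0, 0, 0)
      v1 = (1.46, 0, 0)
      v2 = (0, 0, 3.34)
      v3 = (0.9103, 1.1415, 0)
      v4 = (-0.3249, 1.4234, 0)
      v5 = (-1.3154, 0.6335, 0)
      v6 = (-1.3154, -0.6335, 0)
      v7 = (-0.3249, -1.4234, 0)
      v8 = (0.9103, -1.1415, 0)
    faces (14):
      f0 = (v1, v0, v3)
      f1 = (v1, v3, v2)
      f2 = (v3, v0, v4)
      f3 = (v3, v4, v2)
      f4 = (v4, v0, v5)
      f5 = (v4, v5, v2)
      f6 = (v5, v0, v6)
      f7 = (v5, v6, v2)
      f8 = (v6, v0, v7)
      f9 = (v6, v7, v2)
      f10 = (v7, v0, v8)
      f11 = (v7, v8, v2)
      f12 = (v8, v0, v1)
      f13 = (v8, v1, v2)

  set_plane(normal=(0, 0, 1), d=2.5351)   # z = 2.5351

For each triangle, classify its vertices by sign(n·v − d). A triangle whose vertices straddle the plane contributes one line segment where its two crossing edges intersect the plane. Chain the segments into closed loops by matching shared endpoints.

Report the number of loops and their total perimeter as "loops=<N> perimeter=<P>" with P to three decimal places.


loops=1 perimeter=2.137

Straddling triangles (7 of 14):
  (v1,v3,v2) [--+] → (0.219371, 0.275088, 2.5351)–(0.351843, 0, 2.5351)  len=0.3053
  (v3,v4,v2) [--+] → (-0.078297, 0.343022, 2.5351)–(0.219371, 0.275088, 2.5351)  len=0.3053
  (v4,v5,v2) [--+] → (-0.316996, 0.152666, 2.5351)–(-0.078297, 0.343022, 2.5351)  len=0.3053
  (v5,v6,v2) [--+] → (-0.316996, -0.152666, 2.5351)–(-0.316996, 0.152666, 2.5351)  len=0.3053
  (v6,v7,v2) [--+] → (-0.078297, -0.343022, 2.5351)–(-0.316996, -0.152666, 2.5351)  len=0.3053
  (v7,v8,v2) [--+] → (0.219371, -0.275088, 2.5351)–(-0.078297, -0.343022, 2.5351)  len=0.3053
  (v8,v1,v2) [--+] → (0.351843, 0, 2.5351)–(0.219371, -0.275088, 2.5351)  len=0.3053

Chained into 1 loop(s):
  loop 1: 7 segments, perimeter = 2.1372
Total perimeter = 2.137


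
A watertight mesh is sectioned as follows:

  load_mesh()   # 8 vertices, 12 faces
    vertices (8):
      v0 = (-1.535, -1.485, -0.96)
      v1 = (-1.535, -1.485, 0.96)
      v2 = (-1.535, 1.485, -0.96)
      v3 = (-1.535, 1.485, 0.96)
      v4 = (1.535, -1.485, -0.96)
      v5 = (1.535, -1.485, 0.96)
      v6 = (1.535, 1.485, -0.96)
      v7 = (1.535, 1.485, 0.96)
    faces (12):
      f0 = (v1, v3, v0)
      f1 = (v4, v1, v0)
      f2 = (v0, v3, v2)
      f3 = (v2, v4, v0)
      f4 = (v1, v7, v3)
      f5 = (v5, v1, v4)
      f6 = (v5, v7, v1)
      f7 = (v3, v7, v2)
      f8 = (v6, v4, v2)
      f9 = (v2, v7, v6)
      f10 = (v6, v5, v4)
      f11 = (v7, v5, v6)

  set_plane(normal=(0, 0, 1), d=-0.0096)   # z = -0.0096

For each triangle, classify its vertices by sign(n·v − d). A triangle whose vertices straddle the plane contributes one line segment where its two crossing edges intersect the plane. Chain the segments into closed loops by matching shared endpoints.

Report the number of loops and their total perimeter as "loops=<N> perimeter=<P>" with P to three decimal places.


loops=1 perimeter=12.080

Straddling triangles (8 of 12):
  (v1,v3,v0) [++-] → (-1.535, -0.01485, -0.0096)–(-1.535, -1.485, -0.0096)  len=1.4702
  (v4,v1,v0) [-+-] → (0.01535, -1.485, -0.0096)–(-1.535, -1.485, -0.0096)  len=1.5503
  (v0,v3,v2) [-+-] → (-1.535, -0.01485, -0.0096)–(-1.535, 1.485, -0.0096)  len=1.4999
  (v5,v1,v4) [++-] → (0.01535, -1.485, -0.0096)–(1.535, -1.485, -0.0096)  len=1.5196
  (v3,v7,v2) [++-] → (-0.01535, 1.485, -0.0096)–(-1.535, 1.485, -0.0096)  len=1.5196
  (v2,v7,v6) [-+-] → (-0.01535, 1.485, -0.0096)–(1.535, 1.485, -0.0096)  len=1.5503
  (v6,v5,v4) [-+-] → (1.535, 0.01485, -0.0096)–(1.535, -1.485, -0.0096)  len=1.4999
  (v7,v5,v6) [++-] → (1.535, 0.01485, -0.0096)–(1.535, 1.485, -0.0096)  len=1.4702

Chained into 1 loop(s):
  loop 1: 8 segments, perimeter = 12.0800
Total perimeter = 12.080


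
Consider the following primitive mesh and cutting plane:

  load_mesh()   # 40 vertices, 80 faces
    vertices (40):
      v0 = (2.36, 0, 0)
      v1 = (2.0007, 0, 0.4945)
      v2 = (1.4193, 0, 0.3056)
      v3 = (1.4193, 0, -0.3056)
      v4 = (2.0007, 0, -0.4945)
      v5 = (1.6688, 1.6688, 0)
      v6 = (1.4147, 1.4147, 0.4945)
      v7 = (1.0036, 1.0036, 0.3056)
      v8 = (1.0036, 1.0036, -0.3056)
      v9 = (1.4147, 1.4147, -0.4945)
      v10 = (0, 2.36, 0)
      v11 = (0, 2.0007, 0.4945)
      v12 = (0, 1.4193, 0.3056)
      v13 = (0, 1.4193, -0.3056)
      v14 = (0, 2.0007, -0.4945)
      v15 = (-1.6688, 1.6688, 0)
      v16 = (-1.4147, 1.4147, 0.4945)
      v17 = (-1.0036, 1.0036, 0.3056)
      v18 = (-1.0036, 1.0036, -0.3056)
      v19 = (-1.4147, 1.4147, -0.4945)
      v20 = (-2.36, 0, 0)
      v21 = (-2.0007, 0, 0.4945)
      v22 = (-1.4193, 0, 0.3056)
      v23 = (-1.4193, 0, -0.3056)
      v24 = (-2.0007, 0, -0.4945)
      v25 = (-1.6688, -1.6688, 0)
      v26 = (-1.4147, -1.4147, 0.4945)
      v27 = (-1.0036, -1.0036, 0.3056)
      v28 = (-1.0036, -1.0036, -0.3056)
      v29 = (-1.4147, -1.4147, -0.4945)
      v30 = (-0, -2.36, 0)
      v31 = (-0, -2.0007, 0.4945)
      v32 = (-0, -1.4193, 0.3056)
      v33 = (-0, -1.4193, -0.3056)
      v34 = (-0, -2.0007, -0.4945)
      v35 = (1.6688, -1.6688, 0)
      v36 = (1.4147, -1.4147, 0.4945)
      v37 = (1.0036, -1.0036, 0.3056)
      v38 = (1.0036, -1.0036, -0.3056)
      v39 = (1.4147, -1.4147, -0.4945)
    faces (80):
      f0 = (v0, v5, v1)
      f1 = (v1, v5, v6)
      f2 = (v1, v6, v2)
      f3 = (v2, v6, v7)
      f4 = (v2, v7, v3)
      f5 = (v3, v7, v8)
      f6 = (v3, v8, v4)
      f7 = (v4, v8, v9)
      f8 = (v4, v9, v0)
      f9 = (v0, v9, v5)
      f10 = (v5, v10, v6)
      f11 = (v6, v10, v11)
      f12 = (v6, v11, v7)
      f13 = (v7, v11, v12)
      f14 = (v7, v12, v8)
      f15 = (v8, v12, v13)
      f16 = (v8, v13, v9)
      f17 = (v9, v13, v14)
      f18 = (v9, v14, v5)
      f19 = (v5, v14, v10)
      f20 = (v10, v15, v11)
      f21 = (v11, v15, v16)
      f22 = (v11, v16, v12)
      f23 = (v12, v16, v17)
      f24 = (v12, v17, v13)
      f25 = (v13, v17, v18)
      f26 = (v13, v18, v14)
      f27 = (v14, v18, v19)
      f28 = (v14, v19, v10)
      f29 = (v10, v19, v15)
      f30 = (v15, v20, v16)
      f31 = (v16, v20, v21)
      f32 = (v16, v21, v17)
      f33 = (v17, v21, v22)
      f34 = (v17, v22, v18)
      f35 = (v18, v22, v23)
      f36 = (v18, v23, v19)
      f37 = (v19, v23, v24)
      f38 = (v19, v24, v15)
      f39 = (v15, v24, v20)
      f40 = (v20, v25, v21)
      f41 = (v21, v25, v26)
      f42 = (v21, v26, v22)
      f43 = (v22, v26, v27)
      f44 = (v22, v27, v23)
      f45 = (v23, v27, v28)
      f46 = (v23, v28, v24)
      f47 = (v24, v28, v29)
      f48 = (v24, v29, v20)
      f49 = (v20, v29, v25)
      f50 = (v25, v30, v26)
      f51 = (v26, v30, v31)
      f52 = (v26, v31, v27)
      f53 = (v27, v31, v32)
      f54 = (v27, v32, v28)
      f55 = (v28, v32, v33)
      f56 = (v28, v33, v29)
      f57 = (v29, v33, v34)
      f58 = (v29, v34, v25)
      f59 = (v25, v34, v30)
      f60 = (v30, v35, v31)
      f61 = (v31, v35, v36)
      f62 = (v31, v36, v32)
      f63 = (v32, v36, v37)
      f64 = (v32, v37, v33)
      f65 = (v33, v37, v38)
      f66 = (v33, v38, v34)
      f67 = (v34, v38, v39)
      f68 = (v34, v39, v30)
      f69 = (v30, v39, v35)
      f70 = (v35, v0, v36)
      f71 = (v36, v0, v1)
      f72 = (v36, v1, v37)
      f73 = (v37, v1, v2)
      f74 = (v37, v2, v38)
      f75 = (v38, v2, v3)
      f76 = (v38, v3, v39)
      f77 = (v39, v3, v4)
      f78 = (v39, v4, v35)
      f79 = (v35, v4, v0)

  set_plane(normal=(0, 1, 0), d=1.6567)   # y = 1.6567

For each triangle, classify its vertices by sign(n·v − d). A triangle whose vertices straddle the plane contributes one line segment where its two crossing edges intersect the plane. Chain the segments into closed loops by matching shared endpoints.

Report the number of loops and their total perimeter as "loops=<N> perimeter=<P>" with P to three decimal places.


Straddling triangles (18 of 80):
  (v0,v5,v1) [-+-] → (1.67381, 1.6567, 0)–(1.67121, 1.6567, 0.00358548)  len=0.0044
  (v1,v5,v6) [-+-] → (1.67121, 1.6567, 0.00358548)–(1.6567, 1.6567, 0.0235476)  len=0.0247
  (v0,v9,v5) [--+] → (1.6567, 1.6567, -0.0235476)–(1.67381, 1.6567, 0)  len=0.0291
  (v5,v10,v6) [++-] → (1.05253, 1.6567, 0.367906)–(1.6567, 1.6567, 0.0235476)  len=0.6954
  (v6,v10,v11) [-++] → (1.05253, 1.6567, 0.367906)–(0.830472, 1.6567, 0.4945)  len=0.2556
  (v6,v11,v7) [-+-] → (0.830472, 1.6567, 0.4945)–(0.346243, 1.6567, 0.429329)  len=0.4886
  (v7,v11,v12) [-+-] → (0.346243, 1.6567, 0.429329)–(0, 1.6567, 0.382733)  len=0.3494
  (v9,v13,v14) [--+] → (0, 1.6567, -0.382733)–(0.830472, 1.6567, -0.4945)  len=0.8380
  (v9,v14,v5) [-++] → (0.830472, 1.6567, -0.4945)–(1.6567, 1.6567, -0.0235476)  len=0.9510
  (v11,v15,v16) [++-] → (-1.6567, 1.6567, 0.0235476)–(-0.830472, 1.6567, 0.4945)  len=0.9510
  (v11,v16,v12) [+--] → (-0.830472, 1.6567, 0.4945)–(0, 1.6567, 0.382733)  len=0.8380
  (v13,v18,v14) [--+] → (-0.346243, 1.6567, -0.429329)–(0, 1.6567, -0.382733)  len=0.3494
  (v14,v18,v19) [+--] → (-0.346243, 1.6567, -0.429329)–(-0.830472, 1.6567, -0.4945)  len=0.4886
  (v14,v19,v10) [+-+] → (-0.830472, 1.6567, -0.4945)–(-1.05253, 1.6567, -0.367906)  len=0.2556
  (v10,v19,v15) [+-+] → (-1.05253, 1.6567, -0.367906)–(-1.6567, 1.6567, -0.0235476)  len=0.6954
  (v15,v20,v16) [+--] → (-1.67381, 1.6567, 0)–(-1.6567, 1.6567, 0.0235476)  len=0.0291
  (v19,v24,v15) [--+] → (-1.67121, 1.6567, -0.00358548)–(-1.6567, 1.6567, -0.0235476)  len=0.0247
  (v15,v24,v20) [+--] → (-1.67121, 1.6567, -0.00358548)–(-1.67381, 1.6567, 0)  len=0.0044

Chained into 1 loop(s):
  loop 1: 18 segments, perimeter = 7.2724
Total perimeter = 7.272

loops=1 perimeter=7.272
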